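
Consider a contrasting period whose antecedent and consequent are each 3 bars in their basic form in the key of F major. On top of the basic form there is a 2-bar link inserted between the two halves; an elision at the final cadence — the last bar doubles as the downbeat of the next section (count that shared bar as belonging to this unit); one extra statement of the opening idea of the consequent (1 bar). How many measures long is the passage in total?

9 measures

Basic contrasting period: 3 + 3 = 6 bars.
6 (basic form) + 2 (link) + 1 (extra statement) = 9.
The elision shares a bar with the next section but does not change this unit's count.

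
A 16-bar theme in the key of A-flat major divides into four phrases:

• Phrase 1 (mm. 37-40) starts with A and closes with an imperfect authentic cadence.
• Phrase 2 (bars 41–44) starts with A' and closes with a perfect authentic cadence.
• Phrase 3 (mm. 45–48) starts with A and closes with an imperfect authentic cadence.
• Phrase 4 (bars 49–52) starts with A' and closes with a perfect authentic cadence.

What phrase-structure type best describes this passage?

repeated period

The cadence pattern IAC–PAC–IAC–PAC is weak–strong twice, and phrases 3–4 restate phrases 1–2: a period heard twice, not a double period (which would end weakly at phrase 2).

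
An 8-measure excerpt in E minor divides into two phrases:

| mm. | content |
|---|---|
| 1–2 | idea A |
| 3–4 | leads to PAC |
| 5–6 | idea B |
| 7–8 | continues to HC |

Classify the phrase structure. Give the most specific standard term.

The second phrase closes with a half cadence, which is not stronger than the first phrase's perfect authentic cadence; without a weak→strong cadential pair there is no antecedent–consequent relationship, so this is a phrase group rather than a period.

phrase group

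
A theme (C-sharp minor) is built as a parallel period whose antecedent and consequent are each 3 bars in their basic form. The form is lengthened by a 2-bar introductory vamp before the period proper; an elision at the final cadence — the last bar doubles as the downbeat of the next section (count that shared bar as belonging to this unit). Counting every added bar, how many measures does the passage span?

8 measures

Basic parallel period: 3 + 3 = 6 bars.
6 (basic form) + 2 (introduction) = 8.
The elision shares a bar with the next section but does not change this unit's count.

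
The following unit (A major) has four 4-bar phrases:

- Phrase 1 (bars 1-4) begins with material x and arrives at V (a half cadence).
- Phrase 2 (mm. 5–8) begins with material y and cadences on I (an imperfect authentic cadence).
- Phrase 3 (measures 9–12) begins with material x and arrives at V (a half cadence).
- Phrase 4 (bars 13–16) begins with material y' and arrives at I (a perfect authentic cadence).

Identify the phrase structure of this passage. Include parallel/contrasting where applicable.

Four phrases in two halves: the first half (mm. 1-8) ends with an imperfect authentic cadence, the second (measures 9–16) with a perfect authentic cadence — a large antecedent–consequent pair, i.e. a double period.
Phrase 3 begins with the same material as phrase 1, making it parallel.

parallel double period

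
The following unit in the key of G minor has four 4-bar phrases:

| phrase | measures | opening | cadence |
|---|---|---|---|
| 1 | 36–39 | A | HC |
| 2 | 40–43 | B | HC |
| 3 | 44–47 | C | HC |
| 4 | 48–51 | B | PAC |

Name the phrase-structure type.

contrasting double period

Four phrases in two halves: the first half (mm. 36–43) ends with a half cadence, the second (bars 44-51) with a perfect authentic cadence — a large antecedent–consequent pair, i.e. a double period.
Phrase 3 begins with different material from phrase 1, making it contrasting.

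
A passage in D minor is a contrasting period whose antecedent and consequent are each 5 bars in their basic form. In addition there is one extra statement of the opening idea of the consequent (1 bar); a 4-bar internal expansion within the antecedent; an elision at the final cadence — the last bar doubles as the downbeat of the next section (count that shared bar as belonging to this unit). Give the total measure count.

15 measures

Basic contrasting period: 5 + 5 = 10 bars.
10 (basic form) + 1 (extra statement) + 4 (internal expansion) = 15.
The elision shares a bar with the next section but does not change this unit's count.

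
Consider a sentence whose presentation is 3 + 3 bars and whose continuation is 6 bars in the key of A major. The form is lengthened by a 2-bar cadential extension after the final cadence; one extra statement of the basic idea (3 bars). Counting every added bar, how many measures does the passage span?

Basic sentence: 3 + 3 + 6 = 12 bars.
12 (basic form) + 2 (cadential extension) + 3 (extra statement) = 17.

17 measures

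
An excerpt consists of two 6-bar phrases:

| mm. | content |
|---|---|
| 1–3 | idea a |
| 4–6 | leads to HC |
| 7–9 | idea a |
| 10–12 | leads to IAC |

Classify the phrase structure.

Phrase 1 ends with a half cadence (weaker) and phrase 2 with an imperfect authentic cadence (stronger): antecedent + consequent = a period.
The two phrases open with the same material (a / a), so the period is parallel.

parallel period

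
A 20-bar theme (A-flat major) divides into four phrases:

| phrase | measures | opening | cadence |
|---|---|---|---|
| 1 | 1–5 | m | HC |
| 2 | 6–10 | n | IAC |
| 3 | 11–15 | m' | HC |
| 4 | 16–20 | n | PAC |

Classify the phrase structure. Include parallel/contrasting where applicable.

parallel double period

Four phrases in two halves: the first half (measures 1–10) ends with an imperfect authentic cadence, the second (mm. 11-20) with a perfect authentic cadence — a large antecedent–consequent pair, i.e. a double period.
Phrase 3 begins with the same material as phrase 1, making it parallel.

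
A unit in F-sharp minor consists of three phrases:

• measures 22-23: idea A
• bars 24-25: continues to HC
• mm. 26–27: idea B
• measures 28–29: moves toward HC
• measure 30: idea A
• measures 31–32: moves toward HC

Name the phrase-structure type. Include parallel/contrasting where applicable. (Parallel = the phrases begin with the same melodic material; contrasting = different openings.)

The final phrase closes with a half cadence, which is not stronger than the preceding half cadence; the 3 phrases lack an overall antecedent–consequent design and so form a phrase group.

phrase group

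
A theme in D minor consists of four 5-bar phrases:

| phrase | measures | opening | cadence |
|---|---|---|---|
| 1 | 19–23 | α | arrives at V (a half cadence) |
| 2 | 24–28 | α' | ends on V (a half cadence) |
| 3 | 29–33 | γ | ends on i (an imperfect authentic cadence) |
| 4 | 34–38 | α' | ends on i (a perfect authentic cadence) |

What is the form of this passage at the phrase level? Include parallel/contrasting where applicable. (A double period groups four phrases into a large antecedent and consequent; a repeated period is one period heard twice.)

Four phrases in two halves: the first half (bars 19-28) ends with a half cadence, the second (measures 29-38) with a perfect authentic cadence — a large antecedent–consequent pair, i.e. a double period.
Phrase 3 begins with different material from phrase 1, making it contrasting.

contrasting double period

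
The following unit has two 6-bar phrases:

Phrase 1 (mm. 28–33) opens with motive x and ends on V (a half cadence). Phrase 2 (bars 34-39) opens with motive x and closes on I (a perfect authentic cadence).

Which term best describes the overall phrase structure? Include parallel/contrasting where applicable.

parallel period

Phrase 1 ends with a half cadence (weaker) and phrase 2 with a perfect authentic cadence (stronger): antecedent + consequent = a period.
The two phrases open with the same material (x / x), so the period is parallel.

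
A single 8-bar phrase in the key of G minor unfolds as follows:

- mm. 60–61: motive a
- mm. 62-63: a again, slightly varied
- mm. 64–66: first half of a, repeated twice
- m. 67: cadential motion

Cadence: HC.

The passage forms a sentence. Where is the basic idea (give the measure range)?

measures 60–61

The presentation of a sentence is the basic idea (bars 60-61) plus its repetition (mm. 62-63); the basic idea is therefore bars 60–61.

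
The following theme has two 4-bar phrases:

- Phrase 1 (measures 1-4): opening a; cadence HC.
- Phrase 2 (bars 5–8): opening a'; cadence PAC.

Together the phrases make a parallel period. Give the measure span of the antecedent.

measures 1–4

The phrase ending with the weaker cadence (half cadence) is the antecedent; the one ending more conclusively (perfect authentic cadence) is the consequent. The antecedent is measures 1–4.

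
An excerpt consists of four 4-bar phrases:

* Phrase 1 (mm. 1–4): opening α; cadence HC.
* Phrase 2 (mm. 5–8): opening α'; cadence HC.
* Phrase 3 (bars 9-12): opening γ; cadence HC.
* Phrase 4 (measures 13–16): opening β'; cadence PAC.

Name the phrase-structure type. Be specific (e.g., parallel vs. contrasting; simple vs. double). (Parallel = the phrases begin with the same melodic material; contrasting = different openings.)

contrasting double period

Four phrases in two halves: the first half (mm. 1-8) ends with a half cadence, the second (mm. 9–16) with a perfect authentic cadence — a large antecedent–consequent pair, i.e. a double period.
Phrase 3 begins with different material from phrase 1, making it contrasting.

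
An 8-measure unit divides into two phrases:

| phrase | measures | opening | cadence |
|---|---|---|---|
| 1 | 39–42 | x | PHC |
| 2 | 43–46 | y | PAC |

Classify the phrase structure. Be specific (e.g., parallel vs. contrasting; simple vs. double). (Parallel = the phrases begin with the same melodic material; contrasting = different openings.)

Phrase 1 ends with a Phrygian half cadence (weaker) and phrase 2 with a perfect authentic cadence (stronger): antecedent + consequent = a period.
The two phrases open with different material (x / y), so the period is contrasting.

contrasting period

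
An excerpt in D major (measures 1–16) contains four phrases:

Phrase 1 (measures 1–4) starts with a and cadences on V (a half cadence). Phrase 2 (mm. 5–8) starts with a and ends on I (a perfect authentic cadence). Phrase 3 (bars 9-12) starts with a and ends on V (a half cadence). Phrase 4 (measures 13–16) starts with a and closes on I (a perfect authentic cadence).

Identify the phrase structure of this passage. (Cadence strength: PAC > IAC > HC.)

repeated period

The cadence pattern HC–PAC–HC–PAC is weak–strong twice, and phrases 3–4 restate phrases 1–2: a period heard twice, not a double period (which would end weakly at phrase 2).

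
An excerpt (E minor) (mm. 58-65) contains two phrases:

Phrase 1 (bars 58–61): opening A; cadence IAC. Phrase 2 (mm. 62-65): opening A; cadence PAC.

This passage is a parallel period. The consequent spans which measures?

The antecedent is the phrase ending with the weaker cadence (imperfect authentic cadence, phrase 1) and the consequent the one ending more conclusively (perfect authentic cadence, phrase 2); the consequent is measures 62–65.

measures 62–65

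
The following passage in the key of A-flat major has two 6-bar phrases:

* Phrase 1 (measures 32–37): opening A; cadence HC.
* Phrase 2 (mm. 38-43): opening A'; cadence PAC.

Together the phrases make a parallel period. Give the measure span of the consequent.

The phrase ending with the weaker cadence (half cadence) is the antecedent; the one ending more conclusively (perfect authentic cadence) is the consequent. The consequent is measures 38–43.

measures 38–43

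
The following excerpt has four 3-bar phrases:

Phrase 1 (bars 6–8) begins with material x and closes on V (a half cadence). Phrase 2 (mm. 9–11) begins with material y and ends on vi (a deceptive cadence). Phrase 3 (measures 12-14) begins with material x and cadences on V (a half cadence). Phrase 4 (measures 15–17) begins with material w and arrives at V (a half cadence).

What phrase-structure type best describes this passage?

Phrase 4 ends with a half cadence, no stronger than phrase 2's deceptive cadence, so the four phrases do not form a double period; nor do phrases 3–4 duplicate 1–2, so it is not a repeated period. With no phrase reaching a conclusive cadence, the passage is a phrase group.

phrase group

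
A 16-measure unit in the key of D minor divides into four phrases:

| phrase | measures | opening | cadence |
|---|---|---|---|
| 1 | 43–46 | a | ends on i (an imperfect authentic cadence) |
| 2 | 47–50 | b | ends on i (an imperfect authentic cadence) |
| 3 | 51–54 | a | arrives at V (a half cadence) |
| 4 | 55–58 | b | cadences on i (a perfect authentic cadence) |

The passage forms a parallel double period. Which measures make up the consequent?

In a double period the four phrases pair into a large antecedent (phrases 1–2, ending imperfect authentic cadence) and a large consequent (phrases 3–4, ending perfect authentic cadence). The consequent spans bars 51–58.

measures 51–58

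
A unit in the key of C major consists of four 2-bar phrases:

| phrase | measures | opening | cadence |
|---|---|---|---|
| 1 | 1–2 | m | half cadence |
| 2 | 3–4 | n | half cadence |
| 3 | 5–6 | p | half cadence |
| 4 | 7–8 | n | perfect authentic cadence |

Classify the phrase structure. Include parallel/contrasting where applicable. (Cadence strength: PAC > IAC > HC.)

contrasting double period

Four phrases in two halves: the first half (measures 1–4) ends with a half cadence, the second (measures 5–8) with a perfect authentic cadence — a large antecedent–consequent pair, i.e. a double period.
Phrase 3 begins with different material from phrase 1, making it contrasting.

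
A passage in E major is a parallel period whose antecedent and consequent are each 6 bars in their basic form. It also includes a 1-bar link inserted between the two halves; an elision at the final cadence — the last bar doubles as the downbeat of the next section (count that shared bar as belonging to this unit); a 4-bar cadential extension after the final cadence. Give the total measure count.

17 measures

Basic parallel period: 6 + 6 = 12 bars.
12 (basic form) + 1 (link) + 4 (cadential extension) = 17.
The elision shares a bar with the next section but does not change this unit's count.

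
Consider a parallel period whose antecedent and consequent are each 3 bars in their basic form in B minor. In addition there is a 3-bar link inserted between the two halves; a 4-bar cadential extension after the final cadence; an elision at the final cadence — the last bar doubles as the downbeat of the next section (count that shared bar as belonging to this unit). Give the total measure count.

Basic parallel period: 3 + 3 = 6 bars.
6 (basic form) + 3 (link) + 4 (cadential extension) = 13.
The elision shares a bar with the next section but does not change this unit's count.

13 measures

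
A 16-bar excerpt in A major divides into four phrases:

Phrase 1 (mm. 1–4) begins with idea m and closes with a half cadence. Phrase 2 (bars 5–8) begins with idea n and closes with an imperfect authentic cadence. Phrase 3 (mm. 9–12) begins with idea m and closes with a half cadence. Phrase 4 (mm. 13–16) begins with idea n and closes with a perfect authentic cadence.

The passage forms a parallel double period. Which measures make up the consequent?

In a double period the four phrases pair into a large antecedent (phrases 1–2, ending imperfect authentic cadence) and a large consequent (phrases 3–4, ending perfect authentic cadence). The consequent spans mm. 9-16.

measures 9–16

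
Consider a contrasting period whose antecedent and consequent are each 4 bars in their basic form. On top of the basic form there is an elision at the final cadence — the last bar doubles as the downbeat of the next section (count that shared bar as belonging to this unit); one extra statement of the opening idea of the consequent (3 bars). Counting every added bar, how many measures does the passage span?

Basic contrasting period: 4 + 4 = 8 bars.
8 (basic form) + 3 (extra statement) = 11.
The elision shares a bar with the next section but does not change this unit's count.

11 measures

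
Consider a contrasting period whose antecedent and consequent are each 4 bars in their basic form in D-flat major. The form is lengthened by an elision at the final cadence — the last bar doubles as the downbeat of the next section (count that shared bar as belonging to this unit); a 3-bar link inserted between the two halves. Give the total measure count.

Basic contrasting period: 4 + 4 = 8 bars.
8 (basic form) + 3 (link) = 11.
The elision shares a bar with the next section but does not change this unit's count.

11 measures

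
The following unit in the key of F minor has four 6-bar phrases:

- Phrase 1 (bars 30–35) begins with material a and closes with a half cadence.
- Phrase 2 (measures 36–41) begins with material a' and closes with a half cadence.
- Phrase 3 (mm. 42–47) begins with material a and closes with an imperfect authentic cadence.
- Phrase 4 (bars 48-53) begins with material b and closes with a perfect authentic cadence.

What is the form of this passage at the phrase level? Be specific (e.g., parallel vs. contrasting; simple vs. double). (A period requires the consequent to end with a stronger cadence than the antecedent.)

parallel double period

Four phrases in two halves: the first half (bars 30-41) ends with a half cadence, the second (measures 42–53) with a perfect authentic cadence — a large antecedent–consequent pair, i.e. a double period.
Phrase 3 begins with the same material as phrase 1, making it parallel.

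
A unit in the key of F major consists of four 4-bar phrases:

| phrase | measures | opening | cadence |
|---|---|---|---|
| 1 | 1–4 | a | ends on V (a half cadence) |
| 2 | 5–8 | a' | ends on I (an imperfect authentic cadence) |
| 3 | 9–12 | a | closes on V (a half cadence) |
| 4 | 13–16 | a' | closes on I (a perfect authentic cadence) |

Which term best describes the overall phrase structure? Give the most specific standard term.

Four phrases in two halves: the first half (measures 1-8) ends with an imperfect authentic cadence, the second (measures 9–16) with a perfect authentic cadence — a large antecedent–consequent pair, i.e. a double period.
Phrase 3 begins with the same material as phrase 1, making it parallel.

parallel double period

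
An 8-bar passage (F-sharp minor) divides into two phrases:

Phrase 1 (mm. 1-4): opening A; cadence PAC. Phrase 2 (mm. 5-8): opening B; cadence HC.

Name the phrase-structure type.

The second phrase closes with a half cadence, which is not stronger than the first phrase's perfect authentic cadence; without a weak→strong cadential pair there is no antecedent–consequent relationship, so this is a phrase group rather than a period.

phrase group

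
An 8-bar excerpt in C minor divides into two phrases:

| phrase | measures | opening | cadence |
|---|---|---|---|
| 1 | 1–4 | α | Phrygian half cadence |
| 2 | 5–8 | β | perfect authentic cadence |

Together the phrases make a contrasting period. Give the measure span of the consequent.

measures 5–8

The phrase ending with the weaker cadence (Phrygian half cadence) is the antecedent; the one ending more conclusively (perfect authentic cadence) is the consequent. The consequent is measures 5–8.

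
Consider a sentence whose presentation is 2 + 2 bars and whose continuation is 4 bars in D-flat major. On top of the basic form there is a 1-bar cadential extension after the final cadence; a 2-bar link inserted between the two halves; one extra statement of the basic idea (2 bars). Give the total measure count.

13 measures

Basic sentence: 2 + 2 + 4 = 8 bars.
8 (basic form) + 1 (cadential extension) + 2 (link) + 2 (extra statement) = 13.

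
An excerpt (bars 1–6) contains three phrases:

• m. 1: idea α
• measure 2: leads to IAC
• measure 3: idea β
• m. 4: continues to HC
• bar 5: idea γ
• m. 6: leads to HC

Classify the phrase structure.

The final phrase closes with a half cadence, which is not stronger than the preceding half cadence; the 3 phrases lack an overall antecedent–consequent design and so form a phrase group.

phrase group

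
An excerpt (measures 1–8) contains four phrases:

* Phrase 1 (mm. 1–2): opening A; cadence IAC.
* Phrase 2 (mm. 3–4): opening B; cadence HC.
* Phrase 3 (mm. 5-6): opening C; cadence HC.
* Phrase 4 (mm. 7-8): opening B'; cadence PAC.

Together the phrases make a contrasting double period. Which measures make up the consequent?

measures 5–8

In a double period the first pair of phrases (ending half cadence) is the large antecedent and the second pair (ending perfect authentic cadence) is the large consequent; the consequent is measures 5–8.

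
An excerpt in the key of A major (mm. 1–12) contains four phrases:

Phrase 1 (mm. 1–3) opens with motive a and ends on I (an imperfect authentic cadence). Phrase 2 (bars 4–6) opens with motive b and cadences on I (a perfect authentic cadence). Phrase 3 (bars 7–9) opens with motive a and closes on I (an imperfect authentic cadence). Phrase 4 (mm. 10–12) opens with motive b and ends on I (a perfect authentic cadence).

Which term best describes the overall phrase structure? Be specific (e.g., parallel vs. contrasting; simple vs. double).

repeated period

The cadence pattern IAC–PAC–IAC–PAC is weak–strong twice, and phrases 3–4 restate phrases 1–2: a period heard twice, not a double period (which would end weakly at phrase 2).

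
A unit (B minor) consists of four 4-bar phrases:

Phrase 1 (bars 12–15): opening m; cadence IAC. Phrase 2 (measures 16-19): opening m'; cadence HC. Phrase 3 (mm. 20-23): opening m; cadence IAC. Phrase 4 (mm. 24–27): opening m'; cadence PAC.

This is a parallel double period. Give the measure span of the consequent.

measures 20–27

In a double period the first pair of phrases (ending half cadence) is the large antecedent and the second pair (ending perfect authentic cadence) is the large consequent; the consequent is measures 20–27.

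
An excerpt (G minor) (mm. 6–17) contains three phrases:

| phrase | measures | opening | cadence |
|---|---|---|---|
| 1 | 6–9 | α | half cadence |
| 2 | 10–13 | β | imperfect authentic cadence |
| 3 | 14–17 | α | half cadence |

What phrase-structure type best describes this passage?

phrase group

The final phrase closes with a half cadence, which is not stronger than the preceding imperfect authentic cadence; the 3 phrases lack an overall antecedent–consequent design and so form a phrase group.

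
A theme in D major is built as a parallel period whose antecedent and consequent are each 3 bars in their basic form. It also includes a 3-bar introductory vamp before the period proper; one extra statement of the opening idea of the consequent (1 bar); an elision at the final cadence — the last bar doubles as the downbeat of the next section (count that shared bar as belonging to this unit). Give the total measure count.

Basic parallel period: 3 + 3 = 6 bars.
6 (basic form) + 3 (introduction) + 1 (extra statement) = 10.
The elision shares a bar with the next section but does not change this unit's count.

10 measures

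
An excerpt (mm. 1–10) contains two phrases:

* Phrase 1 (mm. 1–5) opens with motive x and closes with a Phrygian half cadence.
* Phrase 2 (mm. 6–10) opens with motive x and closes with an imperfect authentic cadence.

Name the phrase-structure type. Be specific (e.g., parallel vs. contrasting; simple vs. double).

parallel period

Phrase 1 ends with a Phrygian half cadence (weaker) and phrase 2 with an imperfect authentic cadence (stronger): antecedent + consequent = a period.
The two phrases open with the same material (x / x), so the period is parallel.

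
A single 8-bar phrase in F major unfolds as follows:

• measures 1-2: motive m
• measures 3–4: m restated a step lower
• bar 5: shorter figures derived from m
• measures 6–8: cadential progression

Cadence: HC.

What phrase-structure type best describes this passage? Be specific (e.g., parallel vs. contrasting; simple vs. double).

Basic idea (mm. 1–2) + its repetition (mm. 3-4) form the presentation; fragmentation and cadence (bars 5-8) form the continuation — the 8-bar whole is a sentence.

sentence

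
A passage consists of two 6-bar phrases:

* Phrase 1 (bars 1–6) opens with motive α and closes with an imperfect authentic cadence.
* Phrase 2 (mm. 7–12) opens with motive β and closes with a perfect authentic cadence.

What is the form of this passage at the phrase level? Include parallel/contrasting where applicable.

Phrase 1 ends with an imperfect authentic cadence (weaker) and phrase 2 with a perfect authentic cadence (stronger): antecedent + consequent = a period.
The two phrases open with different material (α / β), so the period is contrasting.

contrasting period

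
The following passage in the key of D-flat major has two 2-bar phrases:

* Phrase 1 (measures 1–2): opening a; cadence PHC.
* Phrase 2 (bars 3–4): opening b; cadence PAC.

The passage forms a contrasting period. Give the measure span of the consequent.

The antecedent is the phrase ending with the weaker cadence (Phrygian half cadence, phrase 1) and the consequent the one ending more conclusively (perfect authentic cadence, phrase 2); the consequent is mm. 3-4.

measures 3–4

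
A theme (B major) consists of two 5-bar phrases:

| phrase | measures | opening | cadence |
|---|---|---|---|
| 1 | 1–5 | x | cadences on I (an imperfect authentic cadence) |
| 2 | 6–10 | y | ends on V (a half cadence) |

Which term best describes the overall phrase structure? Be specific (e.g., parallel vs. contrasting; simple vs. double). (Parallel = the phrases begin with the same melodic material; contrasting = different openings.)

The second phrase closes with a half cadence, which is not stronger than the first phrase's imperfect authentic cadence; without a weak→strong cadential pair there is no antecedent–consequent relationship, so this is a phrase group rather than a period.

phrase group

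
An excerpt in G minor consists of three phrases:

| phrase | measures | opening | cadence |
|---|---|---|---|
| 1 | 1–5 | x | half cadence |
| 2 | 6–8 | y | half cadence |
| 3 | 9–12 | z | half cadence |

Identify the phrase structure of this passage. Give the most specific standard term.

phrase group

The final phrase closes with a half cadence, which is not stronger than the preceding half cadence; the 3 phrases lack an overall antecedent–consequent design and so form a phrase group.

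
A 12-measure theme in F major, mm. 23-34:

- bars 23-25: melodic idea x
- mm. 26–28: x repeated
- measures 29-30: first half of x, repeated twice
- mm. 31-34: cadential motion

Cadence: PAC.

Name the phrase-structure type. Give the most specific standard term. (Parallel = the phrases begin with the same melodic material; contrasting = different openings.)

sentence

Basic idea (mm. 23-25) + its repetition (measures 26-28) form the presentation; fragmentation and cadence (measures 29–34) form the continuation — the 12-bar whole is a sentence.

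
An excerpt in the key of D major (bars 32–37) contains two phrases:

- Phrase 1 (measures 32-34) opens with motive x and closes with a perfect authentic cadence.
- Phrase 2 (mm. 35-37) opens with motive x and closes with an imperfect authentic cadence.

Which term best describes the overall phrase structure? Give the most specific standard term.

phrase group

The second phrase closes with an imperfect authentic cadence, which is not stronger than the first phrase's perfect authentic cadence; without a weak→strong cadential pair there is no antecedent–consequent relationship, so this is a phrase group rather than a period.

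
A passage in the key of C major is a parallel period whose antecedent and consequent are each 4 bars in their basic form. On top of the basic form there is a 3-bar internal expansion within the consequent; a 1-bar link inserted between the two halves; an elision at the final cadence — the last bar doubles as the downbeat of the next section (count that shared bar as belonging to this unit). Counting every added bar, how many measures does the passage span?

12 measures

Basic parallel period: 4 + 4 = 8 bars.
8 (basic form) + 3 (internal expansion) + 1 (link) = 12.
The elision shares a bar with the next section but does not change this unit's count.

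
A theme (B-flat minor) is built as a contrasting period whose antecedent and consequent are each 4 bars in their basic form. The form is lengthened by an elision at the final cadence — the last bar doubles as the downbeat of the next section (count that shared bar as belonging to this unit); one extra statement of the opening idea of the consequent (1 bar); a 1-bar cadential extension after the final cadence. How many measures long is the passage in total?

10 measures

Basic contrasting period: 4 + 4 = 8 bars.
8 (basic form) + 1 (extra statement) + 1 (cadential extension) = 10.
The elision shares a bar with the next section but does not change this unit's count.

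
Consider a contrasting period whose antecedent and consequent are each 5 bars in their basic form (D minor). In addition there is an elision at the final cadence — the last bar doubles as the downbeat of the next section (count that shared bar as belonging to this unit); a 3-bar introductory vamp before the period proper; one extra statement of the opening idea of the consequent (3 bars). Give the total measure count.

16 measures

Basic contrasting period: 5 + 5 = 10 bars.
10 (basic form) + 3 (introduction) + 3 (extra statement) = 16.
The elision shares a bar with the next section but does not change this unit's count.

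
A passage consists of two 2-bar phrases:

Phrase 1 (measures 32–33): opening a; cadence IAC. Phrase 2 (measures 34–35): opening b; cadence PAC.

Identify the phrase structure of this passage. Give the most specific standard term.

Phrase 1 ends with an imperfect authentic cadence (weaker) and phrase 2 with a perfect authentic cadence (stronger): antecedent + consequent = a period.
The two phrases open with different material (a / b), so the period is contrasting.

contrasting period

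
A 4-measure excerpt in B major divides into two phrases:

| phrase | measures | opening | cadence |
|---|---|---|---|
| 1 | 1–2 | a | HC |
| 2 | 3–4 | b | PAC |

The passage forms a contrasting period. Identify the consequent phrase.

The phrase ending with the weaker cadence (half cadence) is the antecedent; the one ending more conclusively (perfect authentic cadence) is the consequent. The consequent is phrase 2.

phrase 2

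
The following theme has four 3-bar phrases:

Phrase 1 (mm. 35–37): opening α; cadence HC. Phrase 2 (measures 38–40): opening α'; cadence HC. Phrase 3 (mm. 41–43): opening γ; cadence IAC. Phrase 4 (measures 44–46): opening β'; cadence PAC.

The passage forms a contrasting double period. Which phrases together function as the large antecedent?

phrases 1 and 2

In a double period the first pair of phrases (ending half cadence) is the large antecedent and the second pair (ending perfect authentic cadence) is the large consequent; the antecedent is phrases 1 and 2.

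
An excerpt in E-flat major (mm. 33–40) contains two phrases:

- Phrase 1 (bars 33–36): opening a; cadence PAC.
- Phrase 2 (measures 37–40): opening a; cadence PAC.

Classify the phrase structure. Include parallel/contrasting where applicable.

repeated phrase

Both phrases have the same opening (a) and the same cadence (perfect authentic cadence): the second is a restatement, not a consequent, so this is a repeated phrase rather than a period.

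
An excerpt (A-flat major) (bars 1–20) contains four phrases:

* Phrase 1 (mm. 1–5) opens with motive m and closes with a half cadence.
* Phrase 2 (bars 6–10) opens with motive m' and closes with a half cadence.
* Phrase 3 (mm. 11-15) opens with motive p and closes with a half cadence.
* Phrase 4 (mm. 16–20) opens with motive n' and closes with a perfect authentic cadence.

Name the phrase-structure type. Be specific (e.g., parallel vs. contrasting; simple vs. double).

contrasting double period

Four phrases in two halves: the first half (mm. 1-10) ends with a half cadence, the second (mm. 11–20) with a perfect authentic cadence — a large antecedent–consequent pair, i.e. a double period.
Phrase 3 begins with different material from phrase 1, making it contrasting.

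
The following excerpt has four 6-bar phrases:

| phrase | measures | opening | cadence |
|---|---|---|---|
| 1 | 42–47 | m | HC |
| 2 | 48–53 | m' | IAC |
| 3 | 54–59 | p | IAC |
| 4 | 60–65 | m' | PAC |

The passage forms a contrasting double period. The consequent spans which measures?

measures 54–65

In a double period the four phrases pair into a large antecedent (phrases 1–2, ending imperfect authentic cadence) and a large consequent (phrases 3–4, ending perfect authentic cadence). The consequent spans mm. 54–65.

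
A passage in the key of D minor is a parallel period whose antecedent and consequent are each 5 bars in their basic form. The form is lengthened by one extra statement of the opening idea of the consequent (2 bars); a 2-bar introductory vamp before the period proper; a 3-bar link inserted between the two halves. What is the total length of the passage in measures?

Basic parallel period: 5 + 5 = 10 bars.
10 (basic form) + 2 (extra statement) + 2 (introduction) + 3 (link) = 17.

17 measures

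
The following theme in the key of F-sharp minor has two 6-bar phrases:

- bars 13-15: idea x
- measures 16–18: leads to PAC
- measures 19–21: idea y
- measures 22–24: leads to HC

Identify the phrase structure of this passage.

phrase group

The second phrase closes with a half cadence, which is not stronger than the first phrase's perfect authentic cadence; without a weak→strong cadential pair there is no antecedent–consequent relationship, so this is a phrase group rather than a period.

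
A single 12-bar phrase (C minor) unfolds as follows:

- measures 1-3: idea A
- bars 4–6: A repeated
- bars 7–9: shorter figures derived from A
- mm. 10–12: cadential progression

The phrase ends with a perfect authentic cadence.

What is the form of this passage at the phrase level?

sentence

Basic idea (mm. 1-3) + its repetition (mm. 4–6) form the presentation; fragmentation and cadence (mm. 7–12) form the continuation — the 12-bar whole is a sentence.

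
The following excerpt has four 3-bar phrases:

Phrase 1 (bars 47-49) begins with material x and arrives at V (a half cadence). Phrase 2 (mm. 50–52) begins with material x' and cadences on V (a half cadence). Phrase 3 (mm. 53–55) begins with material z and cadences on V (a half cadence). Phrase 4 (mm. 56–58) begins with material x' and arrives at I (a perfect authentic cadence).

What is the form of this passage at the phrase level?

Four phrases in two halves: the first half (mm. 47–52) ends with a half cadence, the second (mm. 53-58) with a perfect authentic cadence — a large antecedent–consequent pair, i.e. a double period.
Phrase 3 begins with different material from phrase 1, making it contrasting.

contrasting double period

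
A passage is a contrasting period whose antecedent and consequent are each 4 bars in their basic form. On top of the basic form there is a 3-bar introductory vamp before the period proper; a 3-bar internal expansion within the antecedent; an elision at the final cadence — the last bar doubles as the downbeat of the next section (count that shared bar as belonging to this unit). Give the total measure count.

14 measures

Basic contrasting period: 4 + 4 = 8 bars.
8 (basic form) + 3 (introduction) + 3 (internal expansion) = 14.
The elision shares a bar with the next section but does not change this unit's count.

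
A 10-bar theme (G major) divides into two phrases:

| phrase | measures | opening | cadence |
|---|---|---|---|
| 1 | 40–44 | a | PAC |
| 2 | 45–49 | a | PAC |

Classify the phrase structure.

Both phrases have the same opening (a) and the same cadence (perfect authentic cadence): the second is a restatement, not a consequent, so this is a repeated phrase rather than a period.

repeated phrase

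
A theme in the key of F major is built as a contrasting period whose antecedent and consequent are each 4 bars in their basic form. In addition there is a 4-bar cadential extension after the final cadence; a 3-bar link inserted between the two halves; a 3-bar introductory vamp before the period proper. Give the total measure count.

18 measures

Basic contrasting period: 4 + 4 = 8 bars.
8 (basic form) + 4 (cadential extension) + 3 (link) + 3 (introduction) = 18.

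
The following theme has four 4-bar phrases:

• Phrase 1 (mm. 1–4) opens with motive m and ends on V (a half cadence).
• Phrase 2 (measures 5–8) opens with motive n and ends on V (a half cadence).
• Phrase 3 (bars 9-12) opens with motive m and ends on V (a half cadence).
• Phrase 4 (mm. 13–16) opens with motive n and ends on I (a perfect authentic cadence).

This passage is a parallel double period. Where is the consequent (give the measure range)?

measures 9–16

In a double period the four phrases pair into a large antecedent (phrases 1–2, ending half cadence) and a large consequent (phrases 3–4, ending perfect authentic cadence). The consequent spans bars 9–16.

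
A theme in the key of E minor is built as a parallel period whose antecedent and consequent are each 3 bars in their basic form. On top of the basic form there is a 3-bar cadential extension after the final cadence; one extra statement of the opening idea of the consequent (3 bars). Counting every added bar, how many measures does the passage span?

12 measures

Basic parallel period: 3 + 3 = 6 bars.
6 (basic form) + 3 (cadential extension) + 3 (extra statement) = 12.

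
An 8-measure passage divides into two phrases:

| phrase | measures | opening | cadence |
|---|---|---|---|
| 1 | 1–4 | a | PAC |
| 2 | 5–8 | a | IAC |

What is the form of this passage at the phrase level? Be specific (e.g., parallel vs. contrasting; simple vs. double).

The second phrase closes with an imperfect authentic cadence, which is not stronger than the first phrase's perfect authentic cadence; without a weak→strong cadential pair there is no antecedent–consequent relationship, so this is a phrase group rather than a period.

phrase group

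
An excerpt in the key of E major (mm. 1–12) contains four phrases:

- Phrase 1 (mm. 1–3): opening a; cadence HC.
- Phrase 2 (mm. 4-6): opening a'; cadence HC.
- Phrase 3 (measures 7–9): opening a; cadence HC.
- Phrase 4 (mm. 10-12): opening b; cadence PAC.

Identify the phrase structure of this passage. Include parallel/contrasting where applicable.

parallel double period

Four phrases in two halves: the first half (measures 1-6) ends with a half cadence, the second (bars 7–12) with a perfect authentic cadence — a large antecedent–consequent pair, i.e. a double period.
Phrase 3 begins with the same material as phrase 1, making it parallel.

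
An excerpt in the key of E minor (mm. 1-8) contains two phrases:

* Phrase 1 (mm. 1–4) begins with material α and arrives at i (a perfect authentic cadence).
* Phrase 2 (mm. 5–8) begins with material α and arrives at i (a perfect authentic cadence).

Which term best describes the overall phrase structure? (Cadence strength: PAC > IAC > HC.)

repeated phrase

Both phrases have the same opening (α) and the same cadence (perfect authentic cadence): the second is a restatement, not a consequent, so this is a repeated phrase rather than a period.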